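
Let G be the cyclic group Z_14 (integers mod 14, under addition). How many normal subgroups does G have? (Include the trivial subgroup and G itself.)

4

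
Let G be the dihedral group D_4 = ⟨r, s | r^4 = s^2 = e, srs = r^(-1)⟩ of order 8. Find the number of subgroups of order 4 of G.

3

|G| = 8 and 4 | 8, so subgroups of order 4 are possible by Lagrange.
The subgroups of order 4 are: {e, r, r^2, r^3}; {e, r^2, s, r^2s}; {e, r^2, rs, r^3s}.
So G has 3 subgroups of order 4.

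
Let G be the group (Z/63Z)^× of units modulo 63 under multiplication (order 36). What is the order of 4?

3

Compute successive powers of 4 mod 63: 4, 16, 1; 4^3 ≡ 1 (mod 63).
So |⟨4⟩| = 3.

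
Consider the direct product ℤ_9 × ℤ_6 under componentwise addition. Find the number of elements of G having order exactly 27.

0

An element (a,b) has order lcm(ord(a), ord(b)); count pairs with lcm equal to 27.
Enumerating gives 0 such elements.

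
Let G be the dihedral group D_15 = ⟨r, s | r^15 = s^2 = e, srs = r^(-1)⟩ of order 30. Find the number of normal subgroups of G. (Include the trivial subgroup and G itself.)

G has 28 subgroups. Checking conjugation-invariance by order — order 1: 1/1 normal; order 2: 0/15 normal; order 3: 1/1 normal; order 5: 1/1 normal; order 6: 0/5 normal; order 10: 0/3 normal; order 15: 1/1 normal; order 30: 1/1 normal.
Total normal subgroups: 5.

5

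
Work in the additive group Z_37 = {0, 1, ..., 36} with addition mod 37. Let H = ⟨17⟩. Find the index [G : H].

|⟨17⟩| = 37 and |G| = 37.
By Lagrange, [G : H] = |G|/|H| = 37/37 = 1.

1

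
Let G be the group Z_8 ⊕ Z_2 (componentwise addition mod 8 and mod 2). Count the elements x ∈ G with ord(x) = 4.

4

An element (a,b) has order lcm(ord(a), ord(b)); count pairs with lcm equal to 4.
Enumerating gives 4 such elements.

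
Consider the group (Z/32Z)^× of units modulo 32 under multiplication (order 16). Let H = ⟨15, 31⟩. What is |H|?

|⟨15⟩| = 2 and |⟨31⟩| = 2, so |H| is a multiple of lcm(2, 2) = 2 and divides |G| = 16.
Closing under the operation: H = {1, 15, 17, 31}, so |H| = 4.

4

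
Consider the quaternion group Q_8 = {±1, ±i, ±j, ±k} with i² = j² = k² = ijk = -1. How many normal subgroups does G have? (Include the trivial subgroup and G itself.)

6

G has 6 subgroups. Checking conjugation-invariance by order — order 1: 1/1 normal; order 2: 1/1 normal; order 4: 3/3 normal; order 8: 1/1 normal.
Total normal subgroups: 6.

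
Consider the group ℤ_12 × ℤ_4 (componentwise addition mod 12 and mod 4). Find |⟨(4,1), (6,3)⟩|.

|⟨(4,1)⟩| = 12 and |⟨(6,3)⟩| = 4, so |H| is a multiple of lcm(12, 4) = 12 and divides |G| = 48.
Closing under the operation: H = {(0,0), (0,1), (0,2), (0,3), (2,0), (2,1), (2,2), (2,3), (4,0), (4,1), (4,2), (4,3), (6,0), (6,1), (6,2), (6,3), (8,0), (8,1), (8,2), (8,3), (10,0), (10,1), (10,2), (10,3)}, so |H| = 24.

24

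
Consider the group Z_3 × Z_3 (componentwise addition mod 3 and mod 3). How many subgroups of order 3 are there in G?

|G| = 9 and 3 | 9, so subgroups of order 3 are possible by Lagrange.
The subgroups of order 3 are: {(0,0), (0,1), (0,2)}; {(0,0), (1,0), (2,0)}; {(0,0), (1,1), (2,2)}; {(0,0), (1,2), (2,1)}.
So G has 4 subgroups of order 3.

4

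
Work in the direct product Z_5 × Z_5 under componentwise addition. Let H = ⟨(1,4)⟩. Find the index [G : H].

5

|⟨(1,4)⟩| = 5 and |G| = 25.
By Lagrange, [G : H] = |G|/|H| = 25/5 = 5.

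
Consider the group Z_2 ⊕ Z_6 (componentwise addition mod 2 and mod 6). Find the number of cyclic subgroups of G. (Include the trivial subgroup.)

8

A cyclic subgroup of order d is generated by each of its φ(d) elements of order d, so the cyclic subgroups of order d number (#elements of order d)/φ(d).
Cyclic subgroups by order — order 1: 1; order 2: 3; order 3: 1; order 6: 3.
Total: 8.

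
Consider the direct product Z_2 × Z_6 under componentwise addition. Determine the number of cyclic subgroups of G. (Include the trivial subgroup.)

8

Group the elements of G by the cyclic subgroup they generate; each cyclic subgroup of order d accounts for φ(d) elements.
Cyclic subgroups by order — order 1: 1; order 2: 3; order 3: 1; order 6: 3.
Total: 8.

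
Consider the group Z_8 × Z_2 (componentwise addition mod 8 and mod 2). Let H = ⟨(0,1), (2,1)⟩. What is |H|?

8

|⟨(0,1)⟩| = 2 and |⟨(2,1)⟩| = 4, so |H| is a multiple of lcm(2, 4) = 4 and divides |G| = 16.
Closing under the operation: H = {(0,0), (0,1), (2,0), (2,1), (4,0), (4,1), (6,0), (6,1)}, so |H| = 8.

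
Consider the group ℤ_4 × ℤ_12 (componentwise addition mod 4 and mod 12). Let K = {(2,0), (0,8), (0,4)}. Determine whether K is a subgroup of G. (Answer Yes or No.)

The identity (0,0) ∉ K, so K is not a subgroup.

No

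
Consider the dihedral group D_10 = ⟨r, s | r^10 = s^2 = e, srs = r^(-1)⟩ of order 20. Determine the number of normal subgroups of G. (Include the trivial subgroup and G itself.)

7

G has 22 subgroups. Checking conjugation-invariance by order — order 1: 1/1 normal; order 2: 1/11 normal; order 4: 0/5 normal; order 5: 1/1 normal; order 10: 3/3 normal; order 20: 1/1 normal.
Total normal subgroups: 7.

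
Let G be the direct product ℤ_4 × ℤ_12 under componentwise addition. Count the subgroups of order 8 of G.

3

|G| = 48 and 8 | 48, so subgroups of order 8 are possible by Lagrange.
The subgroups of order 8 are: {(0,0), (0,3), (0,6), (0,9), (2,0), (2,3), (2,6), (2,9)}; {(0,0), (0,6), (1,0), (1,6), (2,0), (2,6), (3,0), (3,6)}; {(0,0), (0,6), (1,3), (1,9), (2,0), (2,6), (3,3), (3,9)}.
So G has 3 subgroups of order 8.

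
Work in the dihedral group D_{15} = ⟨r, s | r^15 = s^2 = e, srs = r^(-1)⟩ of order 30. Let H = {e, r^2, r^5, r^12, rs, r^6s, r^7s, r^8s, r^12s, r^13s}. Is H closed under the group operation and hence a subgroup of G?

No

r^12 ∈ H but its inverse r^3 ∉ H, so H is not a subgroup.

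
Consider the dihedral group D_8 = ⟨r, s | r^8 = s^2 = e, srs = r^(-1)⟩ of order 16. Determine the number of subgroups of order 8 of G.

3

|G| = 16 and 8 | 16, so subgroups of order 8 are possible by Lagrange.
The subgroups of order 8 are: {e, r, r^2, r^3, r^4, r^5, r^6, r^7}; {e, r^2, r^4, r^6, s, r^2s, r^4s, r^6s}; {e, r^2, r^4, r^6, rs, r^3s, r^5s, r^7s}.
So G has 3 subgroups of order 8.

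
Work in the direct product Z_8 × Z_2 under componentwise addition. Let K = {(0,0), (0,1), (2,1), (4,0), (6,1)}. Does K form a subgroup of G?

No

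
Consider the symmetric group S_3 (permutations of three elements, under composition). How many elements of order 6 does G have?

0

No element of G has order 6 (even though 6 | 6).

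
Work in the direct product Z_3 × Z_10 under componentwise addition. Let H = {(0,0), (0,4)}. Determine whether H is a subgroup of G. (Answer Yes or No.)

No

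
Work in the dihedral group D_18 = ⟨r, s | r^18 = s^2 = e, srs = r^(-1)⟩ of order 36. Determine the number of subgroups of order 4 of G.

|G| = 36 and 4 | 36, so subgroups of order 4 are possible by Lagrange.
The subgroups of order 4 are: {e, r^9, rs, r^10s}; {e, r^9, r^2s, r^11s}; {e, r^9, r^3s, r^12s}; {e, r^9, r^4s, r^13s}; … (9 in all).
So G has 9 subgroups of order 4.

9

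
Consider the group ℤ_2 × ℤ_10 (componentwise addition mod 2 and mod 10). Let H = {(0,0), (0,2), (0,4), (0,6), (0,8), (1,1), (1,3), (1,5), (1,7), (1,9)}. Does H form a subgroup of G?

Yes

|H| = 10 divides |G| = 20, consistent with Lagrange.
H contains the identity, every element's inverse is in H, and H is closed under +: it is a subgroup.
In fact H = ⟨(1,1)⟩.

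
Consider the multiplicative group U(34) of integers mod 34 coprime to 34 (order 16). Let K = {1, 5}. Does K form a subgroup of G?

5 ∈ K but its inverse 7 ∉ K, so K is not a subgroup.

No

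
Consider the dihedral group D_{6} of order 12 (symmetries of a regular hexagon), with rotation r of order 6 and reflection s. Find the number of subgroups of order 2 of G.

7

|G| = 12 and 2 | 12, so subgroups of order 2 are possible by Lagrange.
The subgroups of order 2 are: {e, r^2s}; {e, r^3}; {e, r^3s}; {e, r^4s}; … (7 in all).
So G has 7 subgroups of order 2.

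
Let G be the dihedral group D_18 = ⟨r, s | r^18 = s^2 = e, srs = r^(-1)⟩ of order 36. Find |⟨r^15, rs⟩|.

|⟨r^15⟩| = 6 and |⟨rs⟩| = 2, so |H| is a multiple of lcm(6, 2) = 6 and divides |G| = 36.
Closing under the operation: H = {e, r^3, r^6, r^9, r^12, r^15, rs, r^4s, r^7s, r^10s, r^13s, r^16s}, so |H| = 12.

12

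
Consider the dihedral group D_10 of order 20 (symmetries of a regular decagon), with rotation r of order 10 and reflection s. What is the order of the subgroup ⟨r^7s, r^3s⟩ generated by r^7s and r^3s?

10

|⟨r^7s⟩| = 2 and |⟨r^3s⟩| = 2, so |H| is a multiple of lcm(2, 2) = 2 and divides |G| = 20.
Closing under the operation: H = {e, r^2, r^4, r^6, r^8, rs, r^3s, r^5s, r^7s, r^9s}, so |H| = 10.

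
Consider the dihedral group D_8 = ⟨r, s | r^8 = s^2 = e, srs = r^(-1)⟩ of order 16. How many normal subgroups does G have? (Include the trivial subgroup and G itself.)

7

G has 19 subgroups. Checking conjugation-invariance by order — order 1: 1/1 normal; order 2: 1/9 normal; order 4: 1/5 normal; order 8: 3/3 normal; order 16: 1/1 normal.
Total normal subgroups: 7.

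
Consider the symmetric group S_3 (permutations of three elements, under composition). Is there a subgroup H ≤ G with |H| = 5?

5 does not divide |G| = 6, so by Lagrange no subgroup of order 5 exists.

No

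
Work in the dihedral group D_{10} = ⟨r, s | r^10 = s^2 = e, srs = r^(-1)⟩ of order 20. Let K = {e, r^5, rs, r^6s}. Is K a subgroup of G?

Yes

|K| = 4 divides |G| = 20, consistent with Lagrange.
K contains the identity, every element's inverse is in K, and K is closed under ·: it is a subgroup.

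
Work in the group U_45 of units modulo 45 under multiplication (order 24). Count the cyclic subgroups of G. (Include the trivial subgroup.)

A cyclic subgroup of order d is generated by each of its φ(d) elements of order d, so the cyclic subgroups of order d number (#elements of order d)/φ(d).
Cyclic subgroups by order — order 1: 1; order 2: 3; order 3: 1; order 4: 2; order 6: 3; order 12: 2.
Total: 12.

12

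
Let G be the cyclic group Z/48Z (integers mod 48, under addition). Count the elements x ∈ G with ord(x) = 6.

2

In a cyclic group of order 48, the number of elements of order d (for d | 48) is φ(d).
φ(6) = 2.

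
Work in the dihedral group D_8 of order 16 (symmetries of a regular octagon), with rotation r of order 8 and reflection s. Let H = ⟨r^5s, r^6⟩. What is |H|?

8

|⟨r^5s⟩| = 2 and |⟨r^6⟩| = 4, so |H| is a multiple of lcm(2, 4) = 4 and divides |G| = 16.
Closing under the operation: H = {e, r^2, r^4, r^6, rs, r^3s, r^5s, r^7s}, so |H| = 8.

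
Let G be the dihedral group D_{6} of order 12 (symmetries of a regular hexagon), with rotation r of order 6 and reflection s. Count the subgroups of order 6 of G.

3

|G| = 12 and 6 | 12, so subgroups of order 6 are possible by Lagrange.
The subgroups of order 6 are: {e, r, r^2, r^3, r^4, r^5}; {e, r^2, r^4, s, r^2s, r^4s}; {e, r^2, r^4, rs, r^3s, r^5s}.
So G has 3 subgroups of order 6.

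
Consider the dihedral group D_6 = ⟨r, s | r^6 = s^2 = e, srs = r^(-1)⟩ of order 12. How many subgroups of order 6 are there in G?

|G| = 12 and 6 | 12, so subgroups of order 6 are possible by Lagrange.
The subgroups of order 6 are: {e, r, r^2, r^3, r^4, r^5}; {e, r^2, r^4, s, r^2s, r^4s}; {e, r^2, r^4, rs, r^3s, r^5s}.
So G has 3 subgroups of order 6.

3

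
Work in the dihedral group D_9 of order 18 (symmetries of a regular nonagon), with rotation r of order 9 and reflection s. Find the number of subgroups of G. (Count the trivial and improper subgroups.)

|G| = 18, so by Lagrange every subgroup order divides 18. Divisors: 1, 2, 3, 6, 9, 18.
Subgroups by order — order 1: 1; order 2: 9; order 3: 1; order 6: 3; order 9: 1; order 18: 1.
Total: 1 + 9 + 1 + 3 + 1 + 1 = 16.

16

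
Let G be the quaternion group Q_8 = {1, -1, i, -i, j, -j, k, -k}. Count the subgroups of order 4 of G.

3

|G| = 8 and 4 | 8, so subgroups of order 4 are possible by Lagrange.
The subgroups of order 4 are: {1, -1, i, -i}; {1, -1, j, -j}; {1, -1, k, -k}.
So G has 3 subgroups of order 4.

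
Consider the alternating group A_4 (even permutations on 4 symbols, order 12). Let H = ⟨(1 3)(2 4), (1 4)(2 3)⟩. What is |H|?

4

|⟨(1 3)(2 4)⟩| = 2 and |⟨(1 4)(2 3)⟩| = 2, so |H| is a multiple of lcm(2, 2) = 2 and divides |G| = 12.
Closing under the operation: H = {e, (1 2)(3 4), (1 3)(2 4), (1 4)(2 3)}, so |H| = 4.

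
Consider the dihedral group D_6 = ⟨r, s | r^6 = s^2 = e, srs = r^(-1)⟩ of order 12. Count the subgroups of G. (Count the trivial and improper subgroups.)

16

|G| = 12, so by Lagrange every subgroup order divides 12. Divisors: 1, 2, 3, 4, 6, 12.
Subgroups by order — order 1: 1; order 2: 7; order 3: 1; order 4: 3; order 6: 3; order 12: 1.
Total: 1 + 7 + 1 + 3 + 3 + 1 = 16.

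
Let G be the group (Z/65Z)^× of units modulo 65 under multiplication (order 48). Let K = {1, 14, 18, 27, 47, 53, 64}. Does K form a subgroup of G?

|K| = 7 does not divide |G| = 48, so by Lagrange K is not a subgroup.

No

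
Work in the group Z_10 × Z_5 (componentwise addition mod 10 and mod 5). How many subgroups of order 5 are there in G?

6

|G| = 50 and 5 | 50, so subgroups of order 5 are possible by Lagrange.
The subgroups of order 5 are: {(0,0), (0,1), (0,2), (0,3), (0,4)}; {(0,0), (2,0), (4,0), (6,0), (8,0)}; {(0,0), (2,1), (4,2), (6,3), (8,4)}; {(0,0), (2,2), (4,4), (6,1), (8,3)}; … (6 in all).
So G has 6 subgroups of order 5.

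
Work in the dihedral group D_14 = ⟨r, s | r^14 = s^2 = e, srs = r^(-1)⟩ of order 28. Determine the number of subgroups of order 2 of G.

|G| = 28 and 2 | 28, so subgroups of order 2 are possible by Lagrange.
The subgroups of order 2 are: {e, r^10s}; {e, r^11s}; {e, r^12s}; {e, r^13s}; … (15 in all).
So G has 15 subgroups of order 2.

15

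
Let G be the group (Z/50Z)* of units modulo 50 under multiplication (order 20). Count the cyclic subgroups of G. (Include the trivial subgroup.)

6

A cyclic subgroup of order d is generated by each of its φ(d) elements of order d, so the cyclic subgroups of order d number (#elements of order d)/φ(d).
Cyclic subgroups by order — order 1: 1; order 2: 1; order 4: 1; order 5: 1; order 10: 1; order 20: 1.
Total: 6.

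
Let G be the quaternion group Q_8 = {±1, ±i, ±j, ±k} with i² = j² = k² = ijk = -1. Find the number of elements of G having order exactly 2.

1

The elements of order 2 are: -1.
That's 1.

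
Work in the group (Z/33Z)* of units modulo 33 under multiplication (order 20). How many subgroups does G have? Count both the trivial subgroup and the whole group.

10

|G| = 20, so by Lagrange every subgroup order divides 20. Divisors: 1, 2, 4, 5, 10, 20.
Subgroups by order — order 1: 1; order 2: 3; order 4: 1; order 5: 1; order 10: 3; order 20: 1.
Total: 1 + 3 + 1 + 1 + 3 + 1 = 10.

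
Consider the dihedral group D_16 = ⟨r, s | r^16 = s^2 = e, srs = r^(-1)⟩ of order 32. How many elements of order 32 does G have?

No element of G has order 32 (even though 32 | 32).

0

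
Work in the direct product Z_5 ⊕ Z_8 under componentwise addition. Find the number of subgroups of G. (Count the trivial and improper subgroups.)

8

|G| = 40, so by Lagrange every subgroup order divides 40. Divisors: 1, 2, 4, 5, 8, 10, 20, 40.
Subgroups by order — order 1: 1; order 2: 1; order 4: 1; order 5: 1; order 8: 1; order 10: 1; order 20: 1; order 40: 1.
Total: 1 + 1 + 1 + 1 + 1 + 1 + 1 + 1 = 8.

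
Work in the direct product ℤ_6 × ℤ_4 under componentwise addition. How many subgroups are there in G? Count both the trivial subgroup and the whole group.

|G| = 24, so by Lagrange every subgroup order divides 24. Divisors: 1, 2, 3, 4, 6, 8, 12, 24.
Subgroups by order — order 1: 1; order 2: 3; order 3: 1; order 4: 3; order 6: 3; order 8: 1; order 12: 3; order 24: 1.
Total: 1 + 3 + 1 + 3 + 3 + 1 + 3 + 1 = 16.

16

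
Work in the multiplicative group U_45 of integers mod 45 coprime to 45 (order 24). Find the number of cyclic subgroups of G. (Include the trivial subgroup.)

Group the elements of G by the cyclic subgroup they generate; each cyclic subgroup of order d accounts for φ(d) elements.
Cyclic subgroups by order — order 1: 1; order 2: 3; order 3: 1; order 4: 2; order 6: 3; order 12: 2.
Total: 12.

12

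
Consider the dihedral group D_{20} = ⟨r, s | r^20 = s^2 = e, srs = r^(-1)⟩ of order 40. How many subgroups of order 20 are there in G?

|G| = 40 and 20 | 40, so subgroups of order 20 are possible by Lagrange.
The subgroups of order 20 are: {e, r, r^2, r^3, r^4, r^5, r^6, r^7, r^8, r^9, r^10, r^11, r^12, r^13, r^14, r^15, r^16, r^17, r^18, r^19}; {e, r^2, r^4, r^6, r^8, r^10, r^12, r^14, r^16, r^18, s, r^2s, r^4s, r^6s, r^8s, r^10s, r^12s, r^14s, r^16s, r^18s}; {e, r^2, r^4, r^6, r^8, r^10, r^12, r^14, r^16, r^18, rs, r^3s, r^5s, r^7s, r^9s, r^11s, r^13s, r^15s, r^17s, r^19s}.
So G has 3 subgroups of order 20.

3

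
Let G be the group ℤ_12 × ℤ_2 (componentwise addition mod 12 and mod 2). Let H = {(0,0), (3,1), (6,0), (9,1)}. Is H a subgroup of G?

|H| = 4 divides |G| = 24, consistent with Lagrange.
H contains the identity, every element's inverse is in H, and H is closed under +: it is a subgroup.
In fact H = ⟨(3,1)⟩.

Yes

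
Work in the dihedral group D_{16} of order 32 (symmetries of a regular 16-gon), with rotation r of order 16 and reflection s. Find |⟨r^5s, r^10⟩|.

16

|⟨r^5s⟩| = 2 and |⟨r^10⟩| = 8, so |H| is a multiple of lcm(2, 8) = 8 and divides |G| = 32.
Closing under the operation: H = {e, r^2, r^4, r^6, r^8, r^10, r^12, r^14, rs, r^3s, r^5s, r^7s, r^9s, r^11s, r^13s, r^15s}, so |H| = 16.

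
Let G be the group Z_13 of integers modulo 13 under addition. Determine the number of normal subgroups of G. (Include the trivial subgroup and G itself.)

2

G is abelian, so every subgroup is normal.
G has 2 subgroups in total, hence 2 normal subgroups.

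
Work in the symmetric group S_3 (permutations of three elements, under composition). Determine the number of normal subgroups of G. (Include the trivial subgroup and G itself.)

G has 6 subgroups. Checking conjugation-invariance by order — order 1: 1/1 normal; order 2: 0/3 normal; order 3: 1/1 normal; order 6: 1/1 normal.
Total normal subgroups: 3.

3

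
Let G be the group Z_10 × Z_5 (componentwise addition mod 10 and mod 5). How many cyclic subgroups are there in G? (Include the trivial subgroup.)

14

A cyclic subgroup of order d is generated by each of its φ(d) elements of order d, so the cyclic subgroups of order d number (#elements of order d)/φ(d).
Cyclic subgroups by order — order 1: 1; order 2: 1; order 5: 6; order 10: 6.
Total: 14.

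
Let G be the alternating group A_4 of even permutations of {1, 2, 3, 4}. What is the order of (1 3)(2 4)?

2

Computing powers of (1 3)(2 4): the smallest k with ((1 3)(2 4))^k = e is k = 2.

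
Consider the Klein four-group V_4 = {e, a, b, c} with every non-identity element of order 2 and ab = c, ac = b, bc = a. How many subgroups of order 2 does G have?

3

|G| = 4 and 2 | 4, so subgroups of order 2 are possible by Lagrange.
The subgroups of order 2 are: {e, a}; {e, b}; {e, c}.
So G has 3 subgroups of order 2.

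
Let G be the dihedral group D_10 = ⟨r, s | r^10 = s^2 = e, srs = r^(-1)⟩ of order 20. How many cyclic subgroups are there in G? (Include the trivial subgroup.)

14

A cyclic subgroup of order d is generated by each of its φ(d) elements of order d, so the cyclic subgroups of order d number (#elements of order d)/φ(d).
Cyclic subgroups by order — order 1: 1; order 2: 11; order 5: 1; order 10: 1.
Total: 14.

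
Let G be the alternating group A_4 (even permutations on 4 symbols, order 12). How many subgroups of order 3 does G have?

4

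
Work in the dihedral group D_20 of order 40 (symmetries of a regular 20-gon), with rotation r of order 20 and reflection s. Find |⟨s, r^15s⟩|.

|⟨s⟩| = 2 and |⟨r^15s⟩| = 2, so |H| is a multiple of lcm(2, 2) = 2 and divides |G| = 40.
Closing under the operation: H = {e, r^5, r^10, r^15, s, r^5s, r^10s, r^15s}, so |H| = 8.

8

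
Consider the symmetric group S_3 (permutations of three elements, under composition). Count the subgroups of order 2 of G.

|G| = 6 and 2 | 6, so subgroups of order 2 are possible by Lagrange.
The subgroups of order 2 are: {e, (1 2)}; {e, (1 3)}; {e, (2 3)}.
So G has 3 subgroups of order 2.

3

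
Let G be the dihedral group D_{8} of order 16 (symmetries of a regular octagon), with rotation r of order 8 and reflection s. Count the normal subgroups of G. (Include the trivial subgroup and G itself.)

G has 19 subgroups. Checking conjugation-invariance by order — order 1: 1/1 normal; order 2: 1/9 normal; order 4: 1/5 normal; order 8: 3/3 normal; order 16: 1/1 normal.
Total normal subgroups: 7.

7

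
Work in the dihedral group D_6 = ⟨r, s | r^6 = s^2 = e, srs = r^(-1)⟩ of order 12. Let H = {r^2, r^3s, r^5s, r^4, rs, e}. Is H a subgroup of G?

|H| = 6 divides |G| = 12, consistent with Lagrange.
H contains the identity, every element's inverse is in H, and H is closed under ·: it is a subgroup.

Yes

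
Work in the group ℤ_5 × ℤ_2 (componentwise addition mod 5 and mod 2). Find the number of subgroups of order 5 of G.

1

|G| = 10 and 5 | 10, so subgroups of order 5 are possible by Lagrange.
The subgroups of order 5 are: {(0,0), (1,0), (2,0), (3,0), (4,0)}.
So G has 1 subgroup of order 5.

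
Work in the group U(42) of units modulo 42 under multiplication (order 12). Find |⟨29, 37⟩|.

6

|⟨29⟩| = 2 and |⟨37⟩| = 3, so |H| is a multiple of lcm(2, 3) = 6 and divides |G| = 12.
Closing under the operation: H = {1, 11, 23, 25, 29, 37}, so |H| = 6.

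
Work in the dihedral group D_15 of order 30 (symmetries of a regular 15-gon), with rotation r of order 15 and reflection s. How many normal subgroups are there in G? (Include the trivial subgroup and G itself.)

5

G has 28 subgroups. Checking conjugation-invariance by order — order 1: 1/1 normal; order 2: 0/15 normal; order 3: 1/1 normal; order 5: 1/1 normal; order 6: 0/5 normal; order 10: 0/3 normal; order 15: 1/1 normal; order 30: 1/1 normal.
Total normal subgroups: 5.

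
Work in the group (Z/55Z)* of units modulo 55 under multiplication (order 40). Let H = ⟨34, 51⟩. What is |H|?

20

|⟨34⟩| = 2 and |⟨51⟩| = 10, so |H| is a multiple of lcm(2, 10) = 10 and divides |G| = 40.
Closing under the operation: H = {1, 4, 6, 9, 14, 16, 19, 21, 24, 26, 29, 31, 34, 36, 39, 41, 46, 49, 51, 54}, so |H| = 20.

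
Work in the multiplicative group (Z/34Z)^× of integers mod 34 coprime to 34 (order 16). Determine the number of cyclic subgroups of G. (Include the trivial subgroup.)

Group the elements of G by the cyclic subgroup they generate; each cyclic subgroup of order d accounts for φ(d) elements.
Cyclic subgroups by order — order 1: 1; order 2: 1; order 4: 1; order 8: 1; order 16: 1.
Total: 5.

5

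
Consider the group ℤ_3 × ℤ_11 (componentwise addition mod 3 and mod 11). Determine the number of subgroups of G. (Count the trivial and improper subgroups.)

|G| = 33, so by Lagrange every subgroup order divides 33. Divisors: 1, 3, 11, 33.
Subgroups by order — order 1: 1; order 3: 1; order 11: 1; order 33: 1.
Total: 1 + 1 + 1 + 1 = 4.

4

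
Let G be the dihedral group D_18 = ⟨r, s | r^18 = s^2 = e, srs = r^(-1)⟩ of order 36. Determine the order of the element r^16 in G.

Computing powers of r^16: the smallest k with (r^16)^k = e is k = 9.

9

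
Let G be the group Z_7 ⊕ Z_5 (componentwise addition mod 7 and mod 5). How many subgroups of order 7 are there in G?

|G| = 35 and 7 | 35, so subgroups of order 7 are possible by Lagrange.
The subgroups of order 7 are: {(0,0), (1,0), (2,0), (3,0), (4,0), (5,0), (6,0)}.
So G has 1 subgroup of order 7.

1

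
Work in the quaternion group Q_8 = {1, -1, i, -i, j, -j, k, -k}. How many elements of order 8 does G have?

0

No element of G has order 8 (even though 8 | 8).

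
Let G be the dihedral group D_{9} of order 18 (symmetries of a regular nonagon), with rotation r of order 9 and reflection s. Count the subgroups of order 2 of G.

9

|G| = 18 and 2 | 18, so subgroups of order 2 are possible by Lagrange.
The subgroups of order 2 are: {e, r^2s}; {e, r^3s}; {e, r^4s}; {e, r^5s}; … (9 in all).
So G has 9 subgroups of order 2.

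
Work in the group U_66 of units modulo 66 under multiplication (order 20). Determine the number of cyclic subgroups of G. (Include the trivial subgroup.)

Each element a generates a cyclic subgroup ⟨a⟩; distinct elements may generate the same one (a cyclic group of order d has φ(d) generators).
Cyclic subgroups by order — order 1: 1; order 2: 3; order 5: 1; order 10: 3.
Total: 8.

8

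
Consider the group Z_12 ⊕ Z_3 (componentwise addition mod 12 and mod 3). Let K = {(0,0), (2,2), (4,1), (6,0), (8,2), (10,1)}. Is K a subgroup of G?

Yes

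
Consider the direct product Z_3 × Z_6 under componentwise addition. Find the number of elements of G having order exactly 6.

An element (a,b) has order lcm(ord(a), ord(b)); count pairs with lcm equal to 6.
Enumerating gives 8 such elements.

8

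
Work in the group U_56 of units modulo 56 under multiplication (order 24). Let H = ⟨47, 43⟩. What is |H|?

12

|⟨47⟩| = 6 and |⟨43⟩| = 2, so |H| is a multiple of lcm(6, 2) = 6 and divides |G| = 24.
Closing under the operation: H = {1, 5, 9, 11, 13, 25, 31, 43, 45, 47, 51, 55}, so |H| = 12.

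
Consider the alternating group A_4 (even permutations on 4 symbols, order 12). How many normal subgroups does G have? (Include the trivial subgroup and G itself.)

3

G has 10 subgroups. Checking conjugation-invariance by order — order 1: 1/1 normal; order 2: 0/3 normal; order 3: 0/4 normal; order 4: 1/1 normal; order 12: 1/1 normal.
Total normal subgroups: 3.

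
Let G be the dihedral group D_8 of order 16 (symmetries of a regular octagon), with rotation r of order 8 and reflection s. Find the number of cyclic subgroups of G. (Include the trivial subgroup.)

12

Group the elements of G by the cyclic subgroup they generate; each cyclic subgroup of order d accounts for φ(d) elements.
Cyclic subgroups by order — order 1: 1; order 2: 9; order 4: 1; order 8: 1.
Total: 12.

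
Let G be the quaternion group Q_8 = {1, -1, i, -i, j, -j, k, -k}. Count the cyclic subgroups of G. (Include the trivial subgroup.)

5

A cyclic subgroup of order d is generated by each of its φ(d) elements of order d, so the cyclic subgroups of order d number (#elements of order d)/φ(d).
Cyclic subgroups by order — order 1: 1; order 2: 1; order 4: 3.
Total: 5.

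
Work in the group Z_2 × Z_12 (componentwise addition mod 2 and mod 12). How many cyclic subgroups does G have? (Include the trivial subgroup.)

12

Each element a generates a cyclic subgroup ⟨a⟩; distinct elements may generate the same one (a cyclic group of order d has φ(d) generators).
Cyclic subgroups by order — order 1: 1; order 2: 3; order 3: 1; order 4: 2; order 6: 3; order 12: 2.
Total: 12.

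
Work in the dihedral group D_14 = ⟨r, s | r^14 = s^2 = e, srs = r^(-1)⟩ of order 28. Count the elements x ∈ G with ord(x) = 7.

6

The elements of order 7 are: r^2, r^4, r^6, r^8, r^10, r^12.
That's 6.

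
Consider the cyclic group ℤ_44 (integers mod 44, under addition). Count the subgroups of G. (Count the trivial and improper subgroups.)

6

A cyclic group of order 44 has exactly one subgroup for each divisor of 44.
Divisors of 44: 1, 2, 4, 11, 22, 44.
So ℤ_44 has 6 subgroups.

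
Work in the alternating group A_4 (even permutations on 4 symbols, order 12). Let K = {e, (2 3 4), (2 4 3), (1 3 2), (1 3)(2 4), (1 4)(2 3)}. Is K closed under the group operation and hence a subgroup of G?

(1 3 2) ∈ K but its inverse (1 2 3) ∉ K, so K is not a subgroup.

No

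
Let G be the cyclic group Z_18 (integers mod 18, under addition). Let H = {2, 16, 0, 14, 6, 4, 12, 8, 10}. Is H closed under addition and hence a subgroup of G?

|H| = 9 divides |G| = 18, consistent with Lagrange.
H contains the identity, every element's inverse is in H, and H is closed under +: it is a subgroup.
In fact H = ⟨2⟩.

Yes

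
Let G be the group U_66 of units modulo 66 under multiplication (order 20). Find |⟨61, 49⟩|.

|⟨61⟩| = 10 and |⟨49⟩| = 5, so |H| is a multiple of lcm(10, 5) = 10 and divides |G| = 20.
Closing under the operation: H = {1, 7, 13, 19, 25, 31, 37, 43, 49, 61}, so |H| = 10.

10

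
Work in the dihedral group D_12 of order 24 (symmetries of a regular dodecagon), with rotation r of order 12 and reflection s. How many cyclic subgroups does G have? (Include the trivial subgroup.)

18

Each element a generates a cyclic subgroup ⟨a⟩; distinct elements may generate the same one (a cyclic group of order d has φ(d) generators).
Cyclic subgroups by order — order 1: 1; order 2: 13; order 3: 1; order 4: 1; order 6: 1; order 12: 1.
Total: 18.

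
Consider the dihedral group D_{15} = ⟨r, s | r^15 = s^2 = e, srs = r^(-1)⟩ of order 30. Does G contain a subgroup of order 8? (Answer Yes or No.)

No

8 does not divide |G| = 30, so by Lagrange no subgroup of order 8 exists.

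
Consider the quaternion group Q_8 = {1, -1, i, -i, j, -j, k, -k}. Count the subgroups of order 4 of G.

3

|G| = 8 and 4 | 8, so subgroups of order 4 are possible by Lagrange.
The subgroups of order 4 are: {1, -1, i, -i}; {1, -1, j, -j}; {1, -1, k, -k}.
So G has 3 subgroups of order 4.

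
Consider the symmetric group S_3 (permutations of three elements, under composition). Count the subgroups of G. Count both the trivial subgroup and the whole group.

|G| = 6, so by Lagrange every subgroup order divides 6. Divisors: 1, 2, 3, 6.
Subgroups by order — order 1: 1; order 2: 3; order 3: 1; order 6: 1.
Total: 1 + 3 + 1 + 1 = 6.

6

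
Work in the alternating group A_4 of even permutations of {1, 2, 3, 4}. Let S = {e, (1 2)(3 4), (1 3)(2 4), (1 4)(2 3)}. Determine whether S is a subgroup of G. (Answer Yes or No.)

Yes

|S| = 4 divides |G| = 12, consistent with Lagrange.
S contains the identity, every element's inverse is in S, and S is closed under ∘: it is a subgroup.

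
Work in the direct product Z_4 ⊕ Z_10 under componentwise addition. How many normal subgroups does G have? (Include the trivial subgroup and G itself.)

16

G is abelian, so every subgroup is normal.
G has 16 subgroups in total, hence 16 normal subgroups.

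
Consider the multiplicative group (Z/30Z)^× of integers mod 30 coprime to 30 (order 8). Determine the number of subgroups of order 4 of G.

3

|G| = 8 and 4 | 8, so subgroups of order 4 are possible by Lagrange.
The subgroups of order 4 are: {1, 11, 19, 29}; {1, 7, 13, 19}; {1, 17, 19, 23}.
So G has 3 subgroups of order 4.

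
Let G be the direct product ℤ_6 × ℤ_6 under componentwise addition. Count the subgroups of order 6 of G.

|G| = 36 and 6 | 36, so subgroups of order 6 are possible by Lagrange.
The subgroups of order 6 are: {(0,0), (0,1), (0,2), (0,3), (0,4), (0,5)}; {(0,0), (0,2), (0,4), (3,0), (3,2), (3,4)}; {(0,0), (0,2), (0,4), (3,1), (3,3), (3,5)}; {(0,0), (0,3), (2,0), (2,3), (4,0), (4,3)}; … (12 in all).
So G has 12 subgroups of order 6.

12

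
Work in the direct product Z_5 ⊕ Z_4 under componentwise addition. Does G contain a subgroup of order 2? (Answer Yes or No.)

Yes

2 | 20. A subgroup of order 2 is {(0,0), (0,2)}.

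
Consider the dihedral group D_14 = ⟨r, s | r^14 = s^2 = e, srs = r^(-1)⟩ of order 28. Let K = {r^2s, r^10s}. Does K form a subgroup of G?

The identity e ∉ K, so K is not a subgroup.

No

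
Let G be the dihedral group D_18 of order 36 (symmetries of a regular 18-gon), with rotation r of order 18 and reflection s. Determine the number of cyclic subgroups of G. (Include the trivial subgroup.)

A cyclic subgroup of order d is generated by each of its φ(d) elements of order d, so the cyclic subgroups of order d number (#elements of order d)/φ(d).
Cyclic subgroups by order — order 1: 1; order 2: 19; order 3: 1; order 6: 1; order 9: 1; order 18: 1.
Total: 24.

24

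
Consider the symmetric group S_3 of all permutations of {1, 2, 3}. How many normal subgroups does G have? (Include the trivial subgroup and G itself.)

G has 6 subgroups. Checking conjugation-invariance by order — order 1: 1/1 normal; order 2: 0/3 normal; order 3: 1/1 normal; order 6: 1/1 normal.
Total normal subgroups: 3.

3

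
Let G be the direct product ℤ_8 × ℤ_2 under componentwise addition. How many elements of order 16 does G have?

0

An element (a,b) has order lcm(ord(a), ord(b)); count pairs with lcm equal to 16.
Enumerating gives 0 such elements.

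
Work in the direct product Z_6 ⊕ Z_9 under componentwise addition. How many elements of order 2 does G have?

1

An element (a,b) has order lcm(ord(a), ord(b)); count pairs with lcm equal to 2.
Enumerating gives 1 such elements.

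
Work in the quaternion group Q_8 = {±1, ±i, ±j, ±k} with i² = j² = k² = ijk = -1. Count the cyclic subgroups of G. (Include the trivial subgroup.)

A cyclic subgroup of order d is generated by each of its φ(d) elements of order d, so the cyclic subgroups of order d number (#elements of order d)/φ(d).
Cyclic subgroups by order — order 1: 1; order 2: 1; order 4: 3.
Total: 5.

5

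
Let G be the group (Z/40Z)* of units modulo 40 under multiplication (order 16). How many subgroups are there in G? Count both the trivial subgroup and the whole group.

27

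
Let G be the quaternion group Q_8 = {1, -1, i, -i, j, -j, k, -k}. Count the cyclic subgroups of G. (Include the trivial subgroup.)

Group the elements of G by the cyclic subgroup they generate; each cyclic subgroup of order d accounts for φ(d) elements.
Cyclic subgroups by order — order 1: 1; order 2: 1; order 4: 3.
Total: 5.

5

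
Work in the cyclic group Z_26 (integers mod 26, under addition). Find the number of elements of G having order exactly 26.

In a cyclic group of order 26, the number of elements of order d (for d | 26) is φ(d).
φ(26) = 12.

12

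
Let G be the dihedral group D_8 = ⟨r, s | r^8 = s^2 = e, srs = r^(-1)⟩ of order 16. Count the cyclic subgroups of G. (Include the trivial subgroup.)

12

Group the elements of G by the cyclic subgroup they generate; each cyclic subgroup of order d accounts for φ(d) elements.
Cyclic subgroups by order — order 1: 1; order 2: 9; order 4: 1; order 8: 1.
Total: 12.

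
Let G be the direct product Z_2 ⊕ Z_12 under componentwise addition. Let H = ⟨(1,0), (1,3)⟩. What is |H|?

8

|⟨(1,0)⟩| = 2 and |⟨(1,3)⟩| = 4, so |H| is a multiple of lcm(2, 4) = 4 and divides |G| = 24.
Closing under the operation: H = {(0,0), (0,3), (0,6), (0,9), (1,0), (1,3), (1,6), (1,9)}, so |H| = 8.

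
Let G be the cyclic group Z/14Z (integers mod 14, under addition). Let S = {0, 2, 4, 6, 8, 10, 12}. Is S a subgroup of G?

|S| = 7 divides |G| = 14, consistent with Lagrange.
S contains the identity, every element's inverse is in S, and S is closed under +: it is a subgroup.
In fact S = ⟨2⟩.

Yes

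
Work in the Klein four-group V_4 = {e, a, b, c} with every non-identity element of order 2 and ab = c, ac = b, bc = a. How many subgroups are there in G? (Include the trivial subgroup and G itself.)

5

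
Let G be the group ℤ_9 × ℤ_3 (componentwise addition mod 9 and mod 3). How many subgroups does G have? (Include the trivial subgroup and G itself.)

|G| = 27, so by Lagrange every subgroup order divides 27. Divisors: 1, 3, 9, 27.
Subgroups by order — order 1: 1; order 3: 4; order 9: 4; order 27: 1.
Total: 1 + 4 + 4 + 1 = 10.

10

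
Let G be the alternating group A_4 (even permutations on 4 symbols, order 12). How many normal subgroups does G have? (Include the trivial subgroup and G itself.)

3

G has 10 subgroups. Checking conjugation-invariance by order — order 1: 1/1 normal; order 2: 0/3 normal; order 3: 0/4 normal; order 4: 1/1 normal; order 12: 1/1 normal.
Total normal subgroups: 3.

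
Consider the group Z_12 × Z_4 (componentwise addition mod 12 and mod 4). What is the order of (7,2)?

12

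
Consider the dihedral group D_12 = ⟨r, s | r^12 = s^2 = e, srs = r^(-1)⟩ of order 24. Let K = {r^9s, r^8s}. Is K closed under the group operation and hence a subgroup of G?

No

The identity e ∉ K, so K is not a subgroup.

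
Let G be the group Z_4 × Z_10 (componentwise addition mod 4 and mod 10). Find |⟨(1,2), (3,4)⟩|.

20

|⟨(1,2)⟩| = 20 and |⟨(3,4)⟩| = 20, so |H| is a multiple of lcm(20, 20) = 20 and divides |G| = 40.
Closing under the operation: H = {(0,0), (0,2), (0,4), (0,6), (0,8), (1,0), (1,2), (1,4), (1,6), (1,8), (2,0), (2,2), (2,4), (2,6), (2,8), (3,0), (3,2), (3,4), (3,6), (3,8)}, so |H| = 20.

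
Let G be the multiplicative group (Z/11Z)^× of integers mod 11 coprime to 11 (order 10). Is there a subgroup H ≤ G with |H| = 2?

2 | 10. A subgroup of order 2 is {1, 10}.

Yes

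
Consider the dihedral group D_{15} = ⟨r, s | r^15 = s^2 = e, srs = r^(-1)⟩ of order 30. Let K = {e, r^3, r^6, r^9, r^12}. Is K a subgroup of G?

|K| = 5 divides |G| = 30, consistent with Lagrange.
K contains the identity, every element's inverse is in K, and K is closed under ·: it is a subgroup.
In fact K = ⟨r^9⟩.

Yes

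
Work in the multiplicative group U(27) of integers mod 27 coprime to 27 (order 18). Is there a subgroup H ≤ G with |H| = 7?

No

7 does not divide |G| = 18, so by Lagrange no subgroup of order 7 exists.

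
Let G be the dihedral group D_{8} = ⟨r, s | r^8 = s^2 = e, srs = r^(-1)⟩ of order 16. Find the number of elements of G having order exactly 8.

4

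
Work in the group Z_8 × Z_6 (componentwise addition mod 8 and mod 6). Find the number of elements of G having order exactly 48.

An element (a,b) has order lcm(ord(a), ord(b)); count pairs with lcm equal to 48.
Enumerating gives 0 such elements.

0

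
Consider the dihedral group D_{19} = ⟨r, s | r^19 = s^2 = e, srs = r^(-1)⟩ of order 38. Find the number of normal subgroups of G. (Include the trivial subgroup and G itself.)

G has 22 subgroups. Checking conjugation-invariance by order — order 1: 1/1 normal; order 2: 0/19 normal; order 19: 1/1 normal; order 38: 1/1 normal.
Total normal subgroups: 3.

3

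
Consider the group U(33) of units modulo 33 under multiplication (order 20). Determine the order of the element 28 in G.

Compute successive powers of 28 mod 33: 28, 25, 7, 31, 10, 16, 19, 4, …; 28^10 ≡ 1 (mod 33).
So |⟨28⟩| = 10.

10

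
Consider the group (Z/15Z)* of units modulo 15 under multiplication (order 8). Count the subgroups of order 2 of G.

3

|G| = 8 and 2 | 8, so subgroups of order 2 are possible by Lagrange.
The subgroups of order 2 are: {1, 11}; {1, 14}; {1, 4}.
So G has 3 subgroups of order 2.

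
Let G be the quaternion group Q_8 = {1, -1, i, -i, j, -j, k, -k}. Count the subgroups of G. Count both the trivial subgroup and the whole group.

|G| = 8, so by Lagrange every subgroup order divides 8. Divisors: 1, 2, 4, 8.
Subgroups by order — order 1: 1; order 2: 1; order 4: 3; order 8: 1.
Total: 1 + 1 + 3 + 1 = 6.

6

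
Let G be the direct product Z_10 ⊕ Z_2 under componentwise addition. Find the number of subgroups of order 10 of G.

|G| = 20 and 10 | 20, so subgroups of order 10 are possible by Lagrange.
The subgroups of order 10 are: {(0,0), (0,1), (2,0), (2,1), (4,0), (4,1), (6,0), (6,1), (8,0), (8,1)}; {(0,0), (1,0), (2,0), (3,0), (4,0), (5,0), (6,0), (7,0), (8,0), (9,0)}; {(0,0), (1,1), (2,0), (3,1), (4,0), (5,1), (6,0), (7,1), (8,0), (9,1)}.
So G has 3 subgroups of order 10.

3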